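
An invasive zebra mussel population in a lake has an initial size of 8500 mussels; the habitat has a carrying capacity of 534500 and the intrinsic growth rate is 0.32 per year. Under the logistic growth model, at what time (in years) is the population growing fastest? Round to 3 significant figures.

12.9 years

Logistic growth is fastest at N = K/2 = 267250.
A = (K − N₀)/N₀ = 61.882. Set K/(1 + A·e^(−rt)) = K/2 → A·e^(−rt) = 1.
e^(−0.32t) = 1/61.882 = 0.0161597, so t = ln(61.882)/0.32 = 4.1252/0.32 = 12.891.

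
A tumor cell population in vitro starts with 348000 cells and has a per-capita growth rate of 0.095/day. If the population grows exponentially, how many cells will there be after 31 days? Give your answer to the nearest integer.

N(t) = N₀·e^(rt) = 348000 × e^(0.095×31) = 348000 × e^2.945.
e^2.945 ≈ 19.011, so N ≈ 348000 × 19.011 = 6.615711×10^6.

6615711 cells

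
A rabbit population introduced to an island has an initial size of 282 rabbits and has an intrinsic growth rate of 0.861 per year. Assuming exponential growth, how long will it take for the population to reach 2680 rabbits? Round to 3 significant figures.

2.62 years

Set N₀·e^(rt) = 2680: e^(0.861·t) = 2680/282 = 9.5035.
0.861·t = ln(9.5035) = 2.2517, so t = 2.2517/0.861 = 2.6152.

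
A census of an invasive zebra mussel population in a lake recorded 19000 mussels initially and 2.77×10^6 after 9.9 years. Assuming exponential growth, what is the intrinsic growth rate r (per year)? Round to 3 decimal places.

0.503 per year

From N(t) = N₀·e^(rt): e^(r·9.9) = 2.77×10^6/19000 = 145.79.
r·9.9 = ln(145.79) = 4.9822, so r = 4.9822/9.9 = 0.50325.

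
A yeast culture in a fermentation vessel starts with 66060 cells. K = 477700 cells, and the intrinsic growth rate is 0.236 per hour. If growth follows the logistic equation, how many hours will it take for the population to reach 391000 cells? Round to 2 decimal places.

14.13 hours

A = (K − N₀)/N₀ = (477700 − 66060)/66060 = 6.2313.
Solve 477700/(1 + 6.2313·e^(−0.236t)) = 391000: 1 + 6.2313·e^(−0.236t) = 1.2217, so e^(−0.236t) = 0.0355847.
−0.236·t = ln(0.0355847) = -3.3358, so t = 3.3358/0.236 = 14.135.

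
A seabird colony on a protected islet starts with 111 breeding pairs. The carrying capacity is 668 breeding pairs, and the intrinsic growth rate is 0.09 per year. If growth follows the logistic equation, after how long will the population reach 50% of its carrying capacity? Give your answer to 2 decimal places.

17.92 years

A = (K − N₀)/N₀ = (668 − 111)/111 = 5.018.
Solve 668/(1 + 5.018·e^(−0.09t)) = 334: 1 + 5.018·e^(−0.09t) = 2, so e^(−0.09t) = 0.199282.
−0.09·t = ln(0.199282) = -1.613, so t = 1.613/0.09 = 17.923.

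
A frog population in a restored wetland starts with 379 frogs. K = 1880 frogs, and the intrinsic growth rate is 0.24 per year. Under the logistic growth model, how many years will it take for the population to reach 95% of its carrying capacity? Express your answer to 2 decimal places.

A = (K − N₀)/N₀ = (1880 − 379)/379 = 3.9604.
Solve 1880/(1 + 3.9604·e^(−0.24t)) = 1786: 1 + 3.9604·e^(−0.24t) = 1.0526, so e^(−0.24t) = 0.0132894.
−0.24·t = ln(0.0132894) = -4.3208, so t = 4.3208/0.24 = 18.003.

18.00 years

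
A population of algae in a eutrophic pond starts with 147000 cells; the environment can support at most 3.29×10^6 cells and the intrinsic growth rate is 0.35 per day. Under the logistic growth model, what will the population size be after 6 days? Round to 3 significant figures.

909000 cells

A = (K − N₀)/N₀ = (3.29×10^6 − 147000)/147000 = 21.381.
N(t) = K/(1 + A·e^(−rt)) = 3.29×10^6/(1 + 21.381×e^(−0.35×6)).
e^(−2.1) = 0.12246; denominator = 1 + 21.381×0.12246 = 3.6182.
N = 3.29×10^6/3.6182 = 909283.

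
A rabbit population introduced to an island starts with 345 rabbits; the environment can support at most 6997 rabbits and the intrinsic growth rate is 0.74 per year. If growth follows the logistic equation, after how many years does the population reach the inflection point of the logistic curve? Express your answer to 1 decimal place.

4.0 years

Logistic growth is fastest at N = K/2 = 3498.5.
A = (K − N₀)/N₀ = 19.281. Set K/(1 + A·e^(−rt)) = K/2 → A·e^(−rt) = 1.
e^(−0.74t) = 1/19.281 = 0.0518641, so t = ln(19.281)/0.74 = 2.9591/0.74 = 3.9988.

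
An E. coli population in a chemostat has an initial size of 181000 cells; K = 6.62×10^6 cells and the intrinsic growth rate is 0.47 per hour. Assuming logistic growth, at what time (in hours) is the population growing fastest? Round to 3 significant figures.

7.60 hours

Logistic growth is fastest at N = K/2 = 3.31×10^6.
A = (K − N₀)/N₀ = 35.575. Set K/(1 + A·e^(−rt)) = K/2 → A·e^(−rt) = 1.
e^(−0.47t) = 1/35.575 = 0.02811, so t = ln(35.575)/0.47 = 3.5716/0.47 = 7.5992.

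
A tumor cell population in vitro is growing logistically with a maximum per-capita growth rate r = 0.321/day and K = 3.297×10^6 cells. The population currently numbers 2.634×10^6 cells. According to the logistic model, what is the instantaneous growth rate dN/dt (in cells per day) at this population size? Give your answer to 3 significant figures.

170000 cells per day

dN/dt = rN(1 − N/K) = 0.321 × 2.634×10^6 × (1 − 2.634×10^6/3.297×10^6).
1 − 2.634×10^6/3.297×10^6 = 0.20109; dN/dt = 0.321 × 2.634×10^6 × 0.20109 = 1.70026×10^5.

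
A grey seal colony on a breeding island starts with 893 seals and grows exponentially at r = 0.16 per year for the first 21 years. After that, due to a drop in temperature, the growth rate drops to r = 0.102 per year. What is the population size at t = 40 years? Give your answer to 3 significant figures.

Phase 1: N(21) = 893·e^(0.16×21) = 893·e^3.36 = 25708.7.
Phase 2 runs for 40 − 21 = 19 years at r = 0.102.
N(40) = 25708.7·e^(0.102×19) = 25708.7·e^1.938 = 178543.

179000 seals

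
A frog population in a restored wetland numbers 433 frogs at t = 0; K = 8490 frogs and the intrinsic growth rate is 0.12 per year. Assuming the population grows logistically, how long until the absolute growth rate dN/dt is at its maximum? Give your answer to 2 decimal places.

24.36 years

Logistic growth is fastest at N = K/2 = 4245.
A = (K − N₀)/N₀ = 18.607. Set K/(1 + A·e^(−rt)) = K/2 → A·e^(−rt) = 1.
e^(−0.12t) = 1/18.607 = 0.0537421, so t = ln(18.607)/0.12 = 2.9236/0.12 = 24.363.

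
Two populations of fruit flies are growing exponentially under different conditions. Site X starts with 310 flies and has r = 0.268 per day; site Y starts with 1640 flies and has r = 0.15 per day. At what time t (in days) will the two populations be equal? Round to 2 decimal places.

14.12 days

Set 310·e^(0.268t) = 1640·e^(0.15t).
e^((0.268 − 0.15)t) = 1640/310 → e^(0.118·t) = 5.2903.
0.118·t = ln(5.2903) = 1.6659, so t = 1.6659/0.118 = 14.118.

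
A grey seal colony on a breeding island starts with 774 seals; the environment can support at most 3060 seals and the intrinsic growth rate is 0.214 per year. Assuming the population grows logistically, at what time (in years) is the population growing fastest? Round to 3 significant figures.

5.06 years

Logistic growth is fastest at N = K/2 = 1530.
A = (K − N₀)/N₀ = 2.9535. Set K/(1 + A·e^(−rt)) = K/2 → A·e^(−rt) = 1.
e^(−0.214t) = 1/2.9535 = 0.338583, so t = ln(2.9535)/0.214 = 1.083/0.214 = 5.0607.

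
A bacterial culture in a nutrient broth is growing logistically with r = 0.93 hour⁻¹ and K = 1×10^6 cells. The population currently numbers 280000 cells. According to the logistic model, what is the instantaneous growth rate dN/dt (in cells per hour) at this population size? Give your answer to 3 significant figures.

187000 cells per hour

dN/dt = rN(1 − N/K) = 0.93 × 280000 × (1 − 280000/1×10^6).
1 − 280000/1×10^6 = 0.72; dN/dt = 0.93 × 280000 × 0.72 = 1.87488×10^5.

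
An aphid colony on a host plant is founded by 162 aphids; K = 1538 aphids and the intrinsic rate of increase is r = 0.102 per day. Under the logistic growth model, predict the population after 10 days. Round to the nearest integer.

379 aphids

A = (K − N₀)/N₀ = (1538 − 162)/162 = 8.4938.
N(t) = K/(1 + A·e^(−rt)) = 1538/(1 + 8.4938×e^(−0.102×10)).
e^(−1.02) = 0.36059; denominator = 1 + 8.4938×0.36059 = 4.0628.
N = 1538/4.0628 = 378.554.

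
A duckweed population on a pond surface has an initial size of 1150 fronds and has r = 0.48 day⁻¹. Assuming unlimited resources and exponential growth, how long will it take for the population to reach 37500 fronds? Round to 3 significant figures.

7.26 days

Set N₀·e^(rt) = 37500: e^(0.48·t) = 37500/1150 = 32.609.
0.48·t = ln(32.609) = 3.4846, so t = 3.4846/0.48 = 7.2595.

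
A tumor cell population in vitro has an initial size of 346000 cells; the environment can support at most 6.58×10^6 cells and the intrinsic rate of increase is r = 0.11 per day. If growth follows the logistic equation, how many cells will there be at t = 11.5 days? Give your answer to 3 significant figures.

A = (K − N₀)/N₀ = (6.58×10^6 − 346000)/346000 = 18.017.
N(t) = K/(1 + A·e^(−rt)) = 6.58×10^6/(1 + 18.017×e^(−0.11×11.5)).
e^(−1.265) = 0.28224; denominator = 1 + 18.017×0.28224 = 6.0852.
N = 6.58×10^6/6.0852 = 1.081312×10^6.

1080000 cells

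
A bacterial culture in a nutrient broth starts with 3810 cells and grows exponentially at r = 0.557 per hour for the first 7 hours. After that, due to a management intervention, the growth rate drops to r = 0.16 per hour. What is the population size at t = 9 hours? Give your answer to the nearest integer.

Phase 1: N(7) = 3810·e^(0.557×7) = 3810·e^3.899 = 188035.
Phase 2 runs for 9 − 7 = 2 hours at r = 0.16.
N(9) = 188035·e^(0.16×2) = 188035·e^0.32 = 258948.

258948 cells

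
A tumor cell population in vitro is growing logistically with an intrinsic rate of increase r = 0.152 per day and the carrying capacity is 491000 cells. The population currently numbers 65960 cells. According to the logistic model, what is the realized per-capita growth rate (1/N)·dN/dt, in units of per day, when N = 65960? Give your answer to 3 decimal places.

(1/N)·dN/dt = r(1 − N/K) = 0.152 × (1 − 65960/491000).
= 0.152 × 0.86566 = 0.13158.

0.132 per day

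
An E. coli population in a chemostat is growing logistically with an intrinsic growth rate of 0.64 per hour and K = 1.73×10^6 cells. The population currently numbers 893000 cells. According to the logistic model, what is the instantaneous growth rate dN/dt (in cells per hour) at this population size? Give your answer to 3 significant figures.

dN/dt = rN(1 − N/K) = 0.64 × 893000 × (1 − 893000/1.73×10^6).
1 − 893000/1.73×10^6 = 0.48382; dN/dt = 0.64 × 893000 × 0.48382 = 2.7651×10^5.

277000 cells per hour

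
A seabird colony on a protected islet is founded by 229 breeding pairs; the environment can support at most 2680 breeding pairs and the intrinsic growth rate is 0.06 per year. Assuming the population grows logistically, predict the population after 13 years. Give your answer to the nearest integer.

A = (K − N₀)/N₀ = (2680 − 229)/229 = 10.703.
N(t) = K/(1 + A·e^(−rt)) = 2680/(1 + 10.703×e^(−0.06×13)).
e^(−0.78) = 0.45841; denominator = 1 + 10.703×0.45841 = 5.9063.
N = 2680/5.9063 = 453.749.

454 breeding pairs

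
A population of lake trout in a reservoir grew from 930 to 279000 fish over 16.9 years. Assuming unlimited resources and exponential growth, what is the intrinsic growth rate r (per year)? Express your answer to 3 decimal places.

0.338 per year

From N(t) = N₀·e^(rt): e^(r·16.9) = 279000/930 = 300.
r·16.9 = ln(300) = 5.7038, so r = 5.7038/16.9 = 0.3375.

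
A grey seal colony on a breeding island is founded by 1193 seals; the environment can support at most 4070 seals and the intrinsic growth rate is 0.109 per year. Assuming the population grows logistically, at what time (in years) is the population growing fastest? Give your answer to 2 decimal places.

8.08 years

Logistic growth is fastest at N = K/2 = 2035.
A = (K − N₀)/N₀ = 2.4116. Set K/(1 + A·e^(−rt)) = K/2 → A·e^(−rt) = 1.
e^(−0.109t) = 1/2.4116 = 0.414668, so t = ln(2.4116)/0.109 = 0.88028/0.109 = 8.0759.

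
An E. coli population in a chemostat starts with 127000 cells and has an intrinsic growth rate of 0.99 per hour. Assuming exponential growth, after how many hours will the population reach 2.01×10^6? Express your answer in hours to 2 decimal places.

Set N₀·e^(rt) = 2.01×10^6: e^(0.99·t) = 2.01×10^6/127000 = 15.827.
0.99·t = ln(15.827) = 2.7617, so t = 2.7617/0.99 = 2.7896.

2.79 hours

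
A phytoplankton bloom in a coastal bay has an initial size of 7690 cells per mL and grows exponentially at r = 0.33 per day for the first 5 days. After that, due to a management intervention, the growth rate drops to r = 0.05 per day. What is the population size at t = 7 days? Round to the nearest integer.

44253 cells per mL

Phase 1: N(5) = 7690·e^(0.33×5) = 7690·e^1.65 = 40041.7.
Phase 2 runs for 7 − 5 = 2 days at r = 0.05.
N(7) = 40041.7·e^(0.05×2) = 40041.7·e^0.1 = 44252.9.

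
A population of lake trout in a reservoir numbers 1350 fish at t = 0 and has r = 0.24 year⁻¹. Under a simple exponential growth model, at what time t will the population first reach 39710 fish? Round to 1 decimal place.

Set N₀·e^(rt) = 39710: e^(0.24·t) = 39710/1350 = 29.415.
0.24·t = ln(29.415) = 3.3815, so t = 3.3815/0.24 = 14.09.

14.1 years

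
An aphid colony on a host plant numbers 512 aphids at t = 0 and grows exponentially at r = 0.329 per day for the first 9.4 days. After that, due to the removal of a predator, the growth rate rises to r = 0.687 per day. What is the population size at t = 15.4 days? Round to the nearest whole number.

Phase 1: N(9.4) = 512·e^(0.329×9.4) = 512·e^3.093 = 11281.6.
Phase 2 runs for 15.4 − 9.4 = 6 days at r = 0.687.
N(15.4) = 11281.6·e^(0.687×6) = 11281.6·e^4.122 = 695875.

695875 aphids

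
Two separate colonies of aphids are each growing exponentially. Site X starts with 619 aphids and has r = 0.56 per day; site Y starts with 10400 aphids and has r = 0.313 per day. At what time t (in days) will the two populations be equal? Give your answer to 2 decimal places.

Set 619·e^(0.56t) = 10400·e^(0.313t).
e^((0.56 − 0.313)t) = 10400/619 → e^(0.247·t) = 16.801.
0.247·t = ln(16.801) = 2.8215, so t = 2.8215/0.247 = 11.423.

11.42 days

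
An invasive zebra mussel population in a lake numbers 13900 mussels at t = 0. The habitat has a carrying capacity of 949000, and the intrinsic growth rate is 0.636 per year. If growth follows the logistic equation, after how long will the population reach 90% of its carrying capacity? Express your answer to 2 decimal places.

A = (K − N₀)/N₀ = (949000 − 13900)/13900 = 67.273.
Solve 949000/(1 + 67.273·e^(−0.636t)) = 854100: 1 + 67.273·e^(−0.636t) = 1.1111, so e^(−0.636t) = 0.00165164.
−0.636·t = ln(0.00165164) = -6.406, so t = 6.406/0.636 = 10.072.

10.07 years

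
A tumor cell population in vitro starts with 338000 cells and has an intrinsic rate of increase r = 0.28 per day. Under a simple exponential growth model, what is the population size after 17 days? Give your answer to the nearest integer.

N(t) = N₀·e^(rt) = 338000 × e^(0.28×17) = 338000 × e^4.76.
e^4.76 ≈ 116.75, so N ≈ 338000 × 116.75 = 3.946012×10^7.

39460123 cells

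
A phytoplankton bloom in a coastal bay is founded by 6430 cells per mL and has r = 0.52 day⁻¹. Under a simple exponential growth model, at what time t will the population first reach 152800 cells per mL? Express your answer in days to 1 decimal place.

Set N₀·e^(rt) = 152800: e^(0.52·t) = 152800/6430 = 23.764.
0.52·t = ln(23.764) = 3.1682, so t = 3.1682/0.52 = 6.0926.

6.1 days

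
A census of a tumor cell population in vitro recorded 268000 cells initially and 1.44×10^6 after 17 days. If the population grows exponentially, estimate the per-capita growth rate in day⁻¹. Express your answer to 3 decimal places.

From N(t) = N₀·e^(rt): e^(r·17) = 1.44×10^6/268000 = 5.3731.
r·17 = ln(5.3731) = 1.6814, so r = 1.6814/17 = 0.098907.

0.099 per day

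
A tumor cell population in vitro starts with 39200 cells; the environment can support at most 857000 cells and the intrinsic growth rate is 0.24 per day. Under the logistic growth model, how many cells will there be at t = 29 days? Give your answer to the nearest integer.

840361 cells

A = (K − N₀)/N₀ = (857000 − 39200)/39200 = 20.862.
N(t) = K/(1 + A·e^(−rt)) = 857000/(1 + 20.862×e^(−0.24×29)).
e^(−6.96) = 0.0009491; denominator = 1 + 20.862×0.0009491 = 1.0198.
N = 857000/1.0198 = 840361.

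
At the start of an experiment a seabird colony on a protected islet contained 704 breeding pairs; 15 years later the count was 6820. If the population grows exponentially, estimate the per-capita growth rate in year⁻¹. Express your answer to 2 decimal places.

From N(t) = N₀·e^(rt): e^(r·15) = 6820/704 = 9.6875.
r·15 = ln(9.6875) = 2.2708, so r = 2.2708/15 = 0.15139.

0.15 per year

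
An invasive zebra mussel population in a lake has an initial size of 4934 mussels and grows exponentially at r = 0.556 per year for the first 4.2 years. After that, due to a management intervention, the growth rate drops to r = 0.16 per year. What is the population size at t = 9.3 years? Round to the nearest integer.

115278 mussels

Phase 1: N(4.2) = 4934·e^(0.556×4.2) = 4934·e^2.335 = 50975.7.
Phase 2 runs for 9.3 − 4.2 = 5.1 years at r = 0.16.
N(9.3) = 50975.7·e^(0.16×5.1) = 50975.7·e^0.816 = 115278.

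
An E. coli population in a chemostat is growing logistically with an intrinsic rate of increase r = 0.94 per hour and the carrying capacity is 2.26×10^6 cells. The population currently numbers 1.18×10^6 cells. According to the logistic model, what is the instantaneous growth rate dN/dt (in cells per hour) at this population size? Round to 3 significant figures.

530000 cells per hour

dN/dt = rN(1 − N/K) = 0.94 × 1.18×10^6 × (1 − 1.18×10^6/2.26×10^6).
1 − 1.18×10^6/2.26×10^6 = 0.47788; dN/dt = 0.94 × 1.18×10^6 × 0.47788 = 5.3006×10^5.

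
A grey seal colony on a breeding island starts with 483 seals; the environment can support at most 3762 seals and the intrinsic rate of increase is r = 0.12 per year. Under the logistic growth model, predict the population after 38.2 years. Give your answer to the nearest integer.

3518 seals

A = (K − N₀)/N₀ = (3762 − 483)/483 = 6.7888.
N(t) = K/(1 + A·e^(−rt)) = 3762/(1 + 6.7888×e^(−0.12×38.2)).
e^(−4.584) = 0.010214; denominator = 1 + 6.7888×0.010214 = 1.0693.
N = 3762/1.0693 = 3518.06.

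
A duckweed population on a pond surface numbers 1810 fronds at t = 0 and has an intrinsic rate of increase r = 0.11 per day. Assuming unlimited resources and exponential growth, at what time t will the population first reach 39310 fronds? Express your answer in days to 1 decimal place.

28.0 days

Set N₀·e^(rt) = 39310: e^(0.11·t) = 39310/1810 = 21.718.
0.11·t = ln(21.718) = 3.0782, so t = 3.0782/0.11 = 27.983.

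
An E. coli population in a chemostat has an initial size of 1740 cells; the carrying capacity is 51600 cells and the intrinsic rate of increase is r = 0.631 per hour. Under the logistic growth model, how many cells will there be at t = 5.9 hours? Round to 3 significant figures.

A = (K − N₀)/N₀ = (51600 − 1740)/1740 = 28.655.
N(t) = K/(1 + A·e^(−rt)) = 51600/(1 + 28.655×e^(−0.631×5.9)).
e^(−3.723) = 0.024164; denominator = 1 + 28.655×0.024164 = 1.6924.
N = 51600/1.6924 = 30488.9.

30500 cells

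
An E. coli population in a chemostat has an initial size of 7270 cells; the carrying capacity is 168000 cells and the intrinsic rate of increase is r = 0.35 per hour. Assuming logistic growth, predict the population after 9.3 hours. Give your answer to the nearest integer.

A = (K − N₀)/N₀ = (168000 − 7270)/7270 = 22.109.
N(t) = K/(1 + A·e^(−rt)) = 168000/(1 + 22.109×e^(−0.35×9.3)).
e^(−3.255) = 0.038581; denominator = 1 + 22.109×0.038581 = 1.853.
N = 168000/1.853 = 90665.2.

90665 cells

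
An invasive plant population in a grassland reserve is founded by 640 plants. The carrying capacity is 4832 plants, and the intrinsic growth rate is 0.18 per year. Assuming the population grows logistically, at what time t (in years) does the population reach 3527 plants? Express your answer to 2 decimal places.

15.97 years

A = (K − N₀)/N₀ = (4832 − 640)/640 = 6.55.
Solve 4832/(1 + 6.55·e^(−0.18t)) = 3527: 1 + 6.55·e^(−0.18t) = 1.37, so e^(−0.18t) = 0.056489.
−0.18·t = ln(0.056489) = -2.8737, so t = 2.8737/0.18 = 15.965.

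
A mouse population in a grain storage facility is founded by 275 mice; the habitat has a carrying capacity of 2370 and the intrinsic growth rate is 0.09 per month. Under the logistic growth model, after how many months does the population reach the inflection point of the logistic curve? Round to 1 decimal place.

22.6 months

Logistic growth is fastest at N = K/2 = 1185.
A = (K − N₀)/N₀ = 7.6182. Set K/(1 + A·e^(−rt)) = K/2 → A·e^(−rt) = 1.
e^(−0.09t) = 1/7.6182 = 0.131265, so t = ln(7.6182)/0.09 = 2.0305/0.09 = 22.562.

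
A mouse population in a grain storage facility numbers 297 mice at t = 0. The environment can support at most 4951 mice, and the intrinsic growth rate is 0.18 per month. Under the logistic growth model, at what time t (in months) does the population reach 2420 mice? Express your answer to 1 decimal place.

A = (K − N₀)/N₀ = (4951 − 297)/297 = 15.67.
Solve 4951/(1 + 15.67·e^(−0.18t)) = 2420: 1 + 15.67·e^(−0.18t) = 2.0459, so e^(−0.18t) = 0.0667432.
−0.18·t = ln(0.0667432) = -2.7069, so t = 2.7069/0.18 = 15.038.

15.0 months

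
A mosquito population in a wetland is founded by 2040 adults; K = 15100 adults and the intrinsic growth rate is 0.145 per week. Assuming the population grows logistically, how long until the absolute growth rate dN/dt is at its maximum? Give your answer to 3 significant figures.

12.8 weeks

Logistic growth is fastest at N = K/2 = 7550.
A = (K − N₀)/N₀ = 6.402. Set K/(1 + A·e^(−rt)) = K/2 → A·e^(−rt) = 1.
e^(−0.145t) = 1/6.402 = 0.156202, so t = ln(6.402)/0.145 = 1.8566/0.145 = 12.804.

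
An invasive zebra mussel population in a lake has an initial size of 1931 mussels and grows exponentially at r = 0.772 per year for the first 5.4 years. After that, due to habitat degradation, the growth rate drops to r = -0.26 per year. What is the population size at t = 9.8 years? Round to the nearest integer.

39759 mussels

Phase 1: N(5.4) = 1931·e^(0.772×5.4) = 1931·e^4.169 = 124816.
Phase 2 runs for 9.8 − 5.4 = 4.4 years at r = -0.26.
N(9.8) = 124816·e^(-0.26×4.4) = 124816·e^-1.144 = 39759.1.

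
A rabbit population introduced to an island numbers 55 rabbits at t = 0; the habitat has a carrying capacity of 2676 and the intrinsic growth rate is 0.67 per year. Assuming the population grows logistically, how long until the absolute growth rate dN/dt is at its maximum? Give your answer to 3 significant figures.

Logistic growth is fastest at N = K/2 = 1338.
A = (K − N₀)/N₀ = 47.655. Set K/(1 + A·e^(−rt)) = K/2 → A·e^(−rt) = 1.
e^(−0.67t) = 1/47.655 = 0.0209844, so t = ln(47.655)/0.67 = 3.864/0.67 = 5.7671.

5.77 years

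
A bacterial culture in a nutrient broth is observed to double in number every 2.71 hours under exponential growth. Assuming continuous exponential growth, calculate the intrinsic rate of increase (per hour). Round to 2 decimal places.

r = ln(2)/t_d = 0.6931/2.71 = 0.25577.

0.26 per hour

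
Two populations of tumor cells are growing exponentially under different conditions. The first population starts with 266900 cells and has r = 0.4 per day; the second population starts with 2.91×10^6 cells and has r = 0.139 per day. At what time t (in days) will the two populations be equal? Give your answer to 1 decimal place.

Set 266900·e^(0.4t) = 2.91×10^6·e^(0.139t).
e^((0.4 − 0.139)t) = 2.91×10^6/266900 → e^(0.261·t) = 10.903.
0.261·t = ln(10.903) = 2.389, so t = 2.389/0.261 = 9.1534.

9.2 days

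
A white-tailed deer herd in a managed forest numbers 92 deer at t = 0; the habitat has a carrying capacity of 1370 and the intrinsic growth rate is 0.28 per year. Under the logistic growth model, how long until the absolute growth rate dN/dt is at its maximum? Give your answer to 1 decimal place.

9.4 years

Logistic growth is fastest at N = K/2 = 685.
A = (K − N₀)/N₀ = 13.891. Set K/(1 + A·e^(−rt)) = K/2 → A·e^(−rt) = 1.
e^(−0.28t) = 1/13.891 = 0.0719875, so t = ln(13.891)/0.28 = 2.6313/0.28 = 9.3974.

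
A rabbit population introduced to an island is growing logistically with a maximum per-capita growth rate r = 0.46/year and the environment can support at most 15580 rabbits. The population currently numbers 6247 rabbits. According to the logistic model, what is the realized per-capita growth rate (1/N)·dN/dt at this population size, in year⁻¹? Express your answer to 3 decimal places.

(1/N)·dN/dt = r(1 − N/K) = 0.46 × (1 − 6247/15580).
= 0.46 × 0.59904 = 0.27556.

0.276 per year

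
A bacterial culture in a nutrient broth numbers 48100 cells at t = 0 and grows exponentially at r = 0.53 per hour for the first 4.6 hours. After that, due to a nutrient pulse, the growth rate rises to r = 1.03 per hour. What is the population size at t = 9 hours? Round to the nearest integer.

51189114 cells

Phase 1: N(4.6) = 48100·e^(0.53×4.6) = 48100·e^2.438 = 550751.
Phase 2 runs for 9 − 4.6 = 4.4 hours at r = 1.03.
N(9) = 550751·e^(1.03×4.4) = 550751·e^4.532 = 5.118911×10^7.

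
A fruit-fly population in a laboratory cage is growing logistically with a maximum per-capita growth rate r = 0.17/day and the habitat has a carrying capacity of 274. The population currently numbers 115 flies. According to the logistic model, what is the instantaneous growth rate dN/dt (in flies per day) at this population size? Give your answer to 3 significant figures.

11.3 flies per day

dN/dt = rN(1 − N/K) = 0.17 × 115 × (1 − 115/274).
1 − 115/274 = 0.58029; dN/dt = 0.17 × 115 × 0.58029 = 11.345.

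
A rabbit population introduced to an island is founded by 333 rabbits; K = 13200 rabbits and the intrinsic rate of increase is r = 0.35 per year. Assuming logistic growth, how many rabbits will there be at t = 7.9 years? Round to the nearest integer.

A = (K − N₀)/N₀ = (13200 − 333)/333 = 38.64.
N(t) = K/(1 + A·e^(−rt)) = 13200/(1 + 38.64×e^(−0.35×7.9)).
e^(−2.765) = 0.062976; denominator = 1 + 38.64×0.062976 = 3.4334.
N = 13200/3.4334 = 3844.61.

3845 rabbits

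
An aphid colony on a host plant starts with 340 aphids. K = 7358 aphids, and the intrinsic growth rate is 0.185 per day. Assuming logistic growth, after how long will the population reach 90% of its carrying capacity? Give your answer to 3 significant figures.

A = (K − N₀)/N₀ = (7358 − 340)/340 = 20.641.
Solve 7358/(1 + 20.641·e^(−0.185t)) = 6622.2: 1 + 20.641·e^(−0.185t) = 1.1111, so e^(−0.185t) = 0.00538298.
−0.185·t = ln(0.00538298) = -5.2245, so t = 5.2245/0.185 = 28.241.

28.2 days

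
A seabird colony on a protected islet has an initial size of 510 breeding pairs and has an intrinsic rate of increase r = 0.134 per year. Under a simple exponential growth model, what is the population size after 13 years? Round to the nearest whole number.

2911 breeding pairs

N(t) = N₀·e^(rt) = 510 × e^(0.134×13) = 510 × e^1.742.
e^1.742 ≈ 5.7087, so N ≈ 510 × 5.7087 = 2911.46.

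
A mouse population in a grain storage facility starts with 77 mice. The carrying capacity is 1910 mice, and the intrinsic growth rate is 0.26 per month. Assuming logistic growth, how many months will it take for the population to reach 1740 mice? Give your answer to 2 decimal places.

21.14 months

A = (K − N₀)/N₀ = (1910 − 77)/77 = 23.805.
Solve 1910/(1 + 23.805·e^(−0.26t)) = 1740: 1 + 23.805·e^(−0.26t) = 1.0977, so e^(−0.26t) = 0.00410419.
−0.26·t = ln(0.00410419) = -5.4957, so t = 5.4957/0.26 = 21.137.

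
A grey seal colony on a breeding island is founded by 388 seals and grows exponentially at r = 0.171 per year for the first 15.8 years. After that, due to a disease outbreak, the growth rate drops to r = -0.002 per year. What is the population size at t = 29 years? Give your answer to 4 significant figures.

Phase 1: N(15.8) = 388·e^(0.171×15.8) = 388·e^2.702 = 5783.74.
Phase 2 runs for 29 − 15.8 = 13.2 years at r = -0.002.
N(29) = 5783.74·e^(-0.002×13.2) = 5783.74·e^-0.0264 = 5633.04.

5633 seals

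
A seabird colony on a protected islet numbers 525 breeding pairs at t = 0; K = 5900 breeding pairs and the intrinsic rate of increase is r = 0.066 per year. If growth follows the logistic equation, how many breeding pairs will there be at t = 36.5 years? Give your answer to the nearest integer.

3072 breeding pairs

A = (K − N₀)/N₀ = (5900 − 525)/525 = 10.238.
N(t) = K/(1 + A·e^(−rt)) = 5900/(1 + 10.238×e^(−0.066×36.5)).
e^(−2.409) = 0.089905; denominator = 1 + 10.238×0.089905 = 1.9205.
N = 5900/1.9205 = 3072.18.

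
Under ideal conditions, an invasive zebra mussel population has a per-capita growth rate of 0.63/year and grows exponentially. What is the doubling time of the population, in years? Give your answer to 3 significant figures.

1.10 years

Doubling time t_d = ln(2)/r = 0.6931/0.63 = 1.1002.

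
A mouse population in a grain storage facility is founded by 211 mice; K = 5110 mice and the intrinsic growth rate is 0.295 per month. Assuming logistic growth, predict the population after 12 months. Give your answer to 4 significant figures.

A = (K − N₀)/N₀ = (5110 − 211)/211 = 23.218.
N(t) = K/(1 + A·e^(−rt)) = 5110/(1 + 23.218×e^(−0.295×12)).
e^(−3.54) = 0.029013; denominator = 1 + 23.218×0.029013 = 1.6736.
N = 5110/1.6736 = 3053.24.

3053 mice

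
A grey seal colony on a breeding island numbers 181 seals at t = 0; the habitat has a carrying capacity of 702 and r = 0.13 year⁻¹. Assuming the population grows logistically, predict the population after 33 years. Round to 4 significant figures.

A = (K − N₀)/N₀ = (702 − 181)/181 = 2.8785.
N(t) = K/(1 + A·e^(−rt)) = 702/(1 + 2.8785×e^(−0.13×33)).
e^(−4.29) = 0.013705; denominator = 1 + 2.8785×0.013705 = 1.0394.
N = 702/1.0394 = 675.358.

675.4 seals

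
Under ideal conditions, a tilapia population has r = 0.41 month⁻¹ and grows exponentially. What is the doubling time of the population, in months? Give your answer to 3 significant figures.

1.69 months

Doubling time t_d = ln(2)/r = 0.6931/0.41 = 1.6906.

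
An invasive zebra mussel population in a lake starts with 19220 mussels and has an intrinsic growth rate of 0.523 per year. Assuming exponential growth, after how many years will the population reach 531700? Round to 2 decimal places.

Set N₀·e^(rt) = 531700: e^(0.523·t) = 531700/19220 = 27.664.
0.523·t = ln(27.664) = 3.3201, so t = 3.3201/0.523 = 6.3482.

6.35 years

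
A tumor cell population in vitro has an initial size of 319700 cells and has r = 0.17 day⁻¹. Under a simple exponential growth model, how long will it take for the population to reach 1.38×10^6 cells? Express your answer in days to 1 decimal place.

8.6 days

Set N₀·e^(rt) = 1.38×10^6: e^(0.17·t) = 1.38×10^6/319700 = 4.3165.
0.17·t = ln(4.3165) = 1.4625, so t = 1.4625/0.17 = 8.6027.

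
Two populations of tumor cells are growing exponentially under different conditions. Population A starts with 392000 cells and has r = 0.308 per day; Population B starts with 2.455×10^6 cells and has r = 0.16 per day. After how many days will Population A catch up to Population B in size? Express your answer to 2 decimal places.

Set 392000·e^(0.308t) = 2.455×10^6·e^(0.16t).
e^((0.308 − 0.16)t) = 2.455×10^6/392000 → e^(0.148·t) = 6.2628.
0.148·t = ln(6.2628) = 1.8346, so t = 1.8346/0.148 = 12.396.

12.40 days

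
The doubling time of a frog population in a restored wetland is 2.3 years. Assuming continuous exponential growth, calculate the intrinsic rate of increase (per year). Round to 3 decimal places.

r = ln(2)/t_d = 0.6931/2.3 = 0.30137.

0.301 per year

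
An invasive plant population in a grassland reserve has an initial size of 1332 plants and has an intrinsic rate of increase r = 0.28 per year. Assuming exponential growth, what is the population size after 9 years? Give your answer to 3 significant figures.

N(t) = N₀·e^(rt) = 1332 × e^(0.28×9) = 1332 × e^2.52.
e^2.52 ≈ 12.429, so N ≈ 1332 × 12.429 = 16554.9.

16600 plants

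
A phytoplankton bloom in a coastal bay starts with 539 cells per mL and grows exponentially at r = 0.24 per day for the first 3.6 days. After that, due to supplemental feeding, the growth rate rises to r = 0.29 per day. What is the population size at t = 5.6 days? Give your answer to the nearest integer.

2284 cells per mL

Phase 1: N(3.6) = 539·e^(0.24×3.6) = 539·e^0.864 = 1278.85.
Phase 2 runs for 5.6 − 3.6 = 2 days at r = 0.29.
N(5.6) = 1278.85·e^(0.29×2) = 1278.85·e^0.58 = 2284.07.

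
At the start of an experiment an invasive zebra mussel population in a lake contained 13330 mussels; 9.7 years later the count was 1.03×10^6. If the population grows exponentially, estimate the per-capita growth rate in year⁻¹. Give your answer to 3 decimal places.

From N(t) = N₀·e^(rt): e^(r·9.7) = 1.03×10^6/13330 = 77.269.
r·9.7 = ln(77.269) = 4.3473, so r = 4.3473/9.7 = 0.44817.

0.448 per year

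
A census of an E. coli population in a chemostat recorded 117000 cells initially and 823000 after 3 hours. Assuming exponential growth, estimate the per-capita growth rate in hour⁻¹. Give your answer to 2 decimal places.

0.65 per hour

From N(t) = N₀·e^(rt): e^(r·3) = 823000/117000 = 7.0342.
r·3 = ln(7.0342) = 1.9508, so r = 1.9508/3 = 0.65026.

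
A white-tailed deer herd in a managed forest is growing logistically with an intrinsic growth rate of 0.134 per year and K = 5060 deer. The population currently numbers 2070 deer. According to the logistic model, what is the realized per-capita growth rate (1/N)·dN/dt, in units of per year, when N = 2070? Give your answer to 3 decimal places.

(1/N)·dN/dt = r(1 − N/K) = 0.134 × (1 − 2070/5060).
= 0.134 × 0.59091 = 0.079182.

0.079 per year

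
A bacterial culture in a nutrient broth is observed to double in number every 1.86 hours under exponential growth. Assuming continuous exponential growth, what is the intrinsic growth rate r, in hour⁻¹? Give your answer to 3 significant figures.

0.373 per hour

r = ln(2)/t_d = 0.6931/1.86 = 0.37266.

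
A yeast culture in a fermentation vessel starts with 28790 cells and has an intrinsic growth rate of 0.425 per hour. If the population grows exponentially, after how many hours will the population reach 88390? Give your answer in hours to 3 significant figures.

Set N₀·e^(rt) = 88390: e^(0.425·t) = 88390/28790 = 3.0702.
0.425·t = ln(3.0702) = 1.1217, so t = 1.1217/0.425 = 2.6394.

2.64 hours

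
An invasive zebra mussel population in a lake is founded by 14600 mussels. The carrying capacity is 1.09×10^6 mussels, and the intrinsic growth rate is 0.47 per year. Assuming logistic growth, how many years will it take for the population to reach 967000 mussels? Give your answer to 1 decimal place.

A = (K − N₀)/N₀ = (1.09×10^6 − 14600)/14600 = 73.658.
Solve 1.09×10^6/(1 + 73.658·e^(−0.47t)) = 967000: 1 + 73.658·e^(−0.47t) = 1.1272, so e^(−0.47t) = 0.00172688.
−0.47·t = ln(0.00172688) = -6.3614, so t = 6.3614/0.47 = 13.535.

13.5 years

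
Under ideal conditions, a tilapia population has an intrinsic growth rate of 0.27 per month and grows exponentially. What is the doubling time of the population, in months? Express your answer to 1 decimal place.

Doubling time t_d = ln(2)/r = 0.6931/0.27 = 2.5672.

2.6 months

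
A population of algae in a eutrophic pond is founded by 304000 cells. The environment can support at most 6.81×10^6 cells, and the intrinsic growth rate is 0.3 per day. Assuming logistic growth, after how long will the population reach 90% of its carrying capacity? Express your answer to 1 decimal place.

17.5 days

A = (K − N₀)/N₀ = (6.81×10^6 − 304000)/304000 = 21.401.
Solve 6.81×10^6/(1 + 21.401·e^(−0.3t)) = 6.129×10^6: 1 + 21.401·e^(−0.3t) = 1.1111, so e^(−0.3t) = 0.00519179.
−0.3·t = ln(0.00519179) = -5.2607, so t = 5.2607/0.3 = 17.536.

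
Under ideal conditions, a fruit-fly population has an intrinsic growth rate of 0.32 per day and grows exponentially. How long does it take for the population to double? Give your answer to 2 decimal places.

2.17 days

Doubling time t_d = ln(2)/r = 0.6931/0.32 = 2.1661.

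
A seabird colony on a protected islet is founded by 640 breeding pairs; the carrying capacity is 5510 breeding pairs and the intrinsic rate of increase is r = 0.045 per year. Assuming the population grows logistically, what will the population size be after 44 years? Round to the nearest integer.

A = (K − N₀)/N₀ = (5510 − 640)/640 = 7.6094.
N(t) = K/(1 + A·e^(−rt)) = 5510/(1 + 7.6094×e^(−0.045×44)).
e^(−1.98) = 0.13807; denominator = 1 + 7.6094×0.13807 = 2.0506.
N = 5510/2.0506 = 2686.99.

2687 breeding pairs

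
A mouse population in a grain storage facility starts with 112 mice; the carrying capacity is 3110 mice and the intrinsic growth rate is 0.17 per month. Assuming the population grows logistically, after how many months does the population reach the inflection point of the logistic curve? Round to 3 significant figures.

Logistic growth is fastest at N = K/2 = 1555.
A = (K − N₀)/N₀ = 26.768. Set K/(1 + A·e^(−rt)) = K/2 → A·e^(−rt) = 1.
e^(−0.17t) = 1/26.768 = 0.0373582, so t = ln(26.768)/0.17 = 3.2872/0.17 = 19.336.

19.3 months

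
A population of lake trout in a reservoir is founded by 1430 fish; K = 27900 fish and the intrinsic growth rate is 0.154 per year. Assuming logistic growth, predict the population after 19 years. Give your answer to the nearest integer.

A = (K − N₀)/N₀ = (27900 − 1430)/1430 = 18.51.
N(t) = K/(1 + A·e^(−rt)) = 27900/(1 + 18.51×e^(−0.154×19)).
e^(−2.926) = 0.053611; denominator = 1 + 18.51×0.053611 = 1.9924.
N = 27900/1.9924 = 14003.4.

14003 fish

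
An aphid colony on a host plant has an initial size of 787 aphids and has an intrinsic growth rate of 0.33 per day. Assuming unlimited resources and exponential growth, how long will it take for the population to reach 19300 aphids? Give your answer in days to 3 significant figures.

Set N₀·e^(rt) = 19300: e^(0.33·t) = 19300/787 = 24.524.
0.33·t = ln(24.524) = 3.1996, so t = 3.1996/0.33 = 9.6959.

9.70 days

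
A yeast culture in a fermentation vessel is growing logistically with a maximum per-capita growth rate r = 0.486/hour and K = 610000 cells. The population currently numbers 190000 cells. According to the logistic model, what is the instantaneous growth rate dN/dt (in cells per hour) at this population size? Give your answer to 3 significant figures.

dN/dt = rN(1 − N/K) = 0.486 × 190000 × (1 − 190000/610000).
1 − 190000/610000 = 0.68852; dN/dt = 0.486 × 190000 × 0.68852 = 63578.

63600 cells per hour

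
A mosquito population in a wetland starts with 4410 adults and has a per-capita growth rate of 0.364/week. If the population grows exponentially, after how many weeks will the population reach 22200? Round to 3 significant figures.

Set N₀·e^(rt) = 22200: e^(0.364·t) = 22200/4410 = 5.034.
0.364·t = ln(5.034) = 1.6162, so t = 1.6162/0.364 = 4.4402.

4.44 weeks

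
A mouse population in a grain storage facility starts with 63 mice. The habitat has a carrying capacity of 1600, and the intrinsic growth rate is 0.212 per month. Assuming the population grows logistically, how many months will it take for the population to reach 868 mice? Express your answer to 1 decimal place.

15.9 months

A = (K − N₀)/N₀ = (1600 − 63)/63 = 24.397.
Solve 1600/(1 + 24.397·e^(−0.212t)) = 868: 1 + 24.397·e^(−0.212t) = 1.8433, so e^(−0.212t) = 0.0345667.
−0.212·t = ln(0.0345667) = -3.3649, so t = 3.3649/0.212 = 15.872.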